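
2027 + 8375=10402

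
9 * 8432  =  75888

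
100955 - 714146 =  - 613191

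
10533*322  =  3391626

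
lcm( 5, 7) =35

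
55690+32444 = 88134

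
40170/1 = 40170  =  40170.00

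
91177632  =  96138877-4961245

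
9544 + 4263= 13807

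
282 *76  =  21432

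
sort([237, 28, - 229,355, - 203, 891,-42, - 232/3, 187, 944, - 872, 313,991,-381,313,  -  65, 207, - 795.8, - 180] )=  [-872, - 795.8, - 381  , - 229, - 203, - 180,-232/3,-65, - 42,  28,  187,207,237,313, 313, 355 , 891, 944, 991] 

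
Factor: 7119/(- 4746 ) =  - 3/2=-  2^( - 1 )*3^1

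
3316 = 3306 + 10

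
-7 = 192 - 199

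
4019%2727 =1292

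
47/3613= 47/3613= 0.01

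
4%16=4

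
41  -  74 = - 33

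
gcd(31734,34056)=774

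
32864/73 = 32864/73 =450.19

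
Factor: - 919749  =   - 3^1*211^1 * 1453^1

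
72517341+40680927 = 113198268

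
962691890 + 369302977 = 1331994867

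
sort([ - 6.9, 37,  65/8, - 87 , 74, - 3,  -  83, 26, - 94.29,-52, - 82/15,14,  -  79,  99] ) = [ - 94.29, - 87, -83,-79, - 52  , - 6.9, - 82/15, - 3, 65/8,14, 26,37 , 74,99] 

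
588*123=72324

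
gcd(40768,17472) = 5824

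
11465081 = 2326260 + 9138821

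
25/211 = 25/211 = 0.12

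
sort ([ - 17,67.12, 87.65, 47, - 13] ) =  [  -  17 , - 13,47,67.12, 87.65 ]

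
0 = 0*1216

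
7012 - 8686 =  - 1674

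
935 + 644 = 1579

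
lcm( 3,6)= 6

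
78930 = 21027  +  57903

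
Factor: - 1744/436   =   - 2^2 = -4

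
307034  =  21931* 14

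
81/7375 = 81/7375 = 0.01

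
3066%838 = 552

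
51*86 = 4386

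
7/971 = 7/971 = 0.01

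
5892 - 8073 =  - 2181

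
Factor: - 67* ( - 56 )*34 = 2^4*7^1 * 17^1*67^1 = 127568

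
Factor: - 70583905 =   -  5^1*7^1 * 307^1*6569^1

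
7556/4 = 1889 = 1889.00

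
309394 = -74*( - 4181) 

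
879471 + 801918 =1681389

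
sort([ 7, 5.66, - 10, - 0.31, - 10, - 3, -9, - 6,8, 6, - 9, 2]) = [ - 10, - 10,-9 , - 9,  -  6, - 3, - 0.31, 2,5.66, 6, 7, 8 ] 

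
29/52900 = 29/52900 = 0.00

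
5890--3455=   9345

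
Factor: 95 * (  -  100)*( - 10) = 2^3 * 5^4*19^1 = 95000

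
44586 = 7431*6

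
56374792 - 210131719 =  - 153756927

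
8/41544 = 1/5193 = 0.00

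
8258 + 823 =9081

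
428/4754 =214/2377= 0.09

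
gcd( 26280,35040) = 8760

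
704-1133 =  - 429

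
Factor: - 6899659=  - 13^1*530743^1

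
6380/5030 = 638/503 = 1.27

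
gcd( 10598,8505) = 7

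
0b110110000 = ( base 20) 11c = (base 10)432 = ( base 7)1155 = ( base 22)je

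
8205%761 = 595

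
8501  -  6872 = 1629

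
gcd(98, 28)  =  14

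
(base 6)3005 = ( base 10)653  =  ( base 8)1215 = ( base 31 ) L2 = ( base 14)349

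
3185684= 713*4468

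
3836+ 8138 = 11974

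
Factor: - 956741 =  - 83^1*11527^1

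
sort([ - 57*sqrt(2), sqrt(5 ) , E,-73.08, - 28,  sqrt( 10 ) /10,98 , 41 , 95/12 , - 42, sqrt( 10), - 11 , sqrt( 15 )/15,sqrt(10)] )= [ - 57*sqrt(2 ), - 73.08, - 42, - 28,-11,sqrt( 15)/15, sqrt ( 10 )/10, sqrt( 5),E , sqrt(10),sqrt( 10 ) , 95/12 , 41,  98]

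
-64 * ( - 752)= 48128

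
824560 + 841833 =1666393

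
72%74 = 72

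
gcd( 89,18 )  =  1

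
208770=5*41754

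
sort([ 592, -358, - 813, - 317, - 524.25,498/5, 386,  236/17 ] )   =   [ - 813,  -  524.25,  -  358,-317,236/17, 498/5,386, 592 ]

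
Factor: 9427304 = 2^3*37^1*31849^1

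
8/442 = 4/221 = 0.02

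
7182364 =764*9401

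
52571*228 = 11986188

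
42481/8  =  5310 + 1/8 = 5310.12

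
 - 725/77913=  -1+77188/77913 = - 0.01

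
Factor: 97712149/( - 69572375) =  -5^( - 3)*127^1 * 556579^(- 1 )*769387^1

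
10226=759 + 9467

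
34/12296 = 17/6148 = 0.00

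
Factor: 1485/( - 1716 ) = - 45/52 = - 2^( - 2 )*3^2*5^1*13^( - 1 )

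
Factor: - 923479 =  - 61^1*15139^1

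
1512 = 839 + 673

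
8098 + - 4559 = 3539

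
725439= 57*12727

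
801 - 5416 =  - 4615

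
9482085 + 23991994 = 33474079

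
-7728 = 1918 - 9646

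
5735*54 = 309690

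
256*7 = 1792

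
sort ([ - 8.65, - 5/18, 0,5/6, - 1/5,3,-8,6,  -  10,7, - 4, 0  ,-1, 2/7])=[ - 10, - 8.65, - 8, - 4,- 1, - 5/18, - 1/5, 0,0,2/7, 5/6, 3,6, 7 ]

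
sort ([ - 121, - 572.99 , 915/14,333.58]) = [ - 572.99,-121,915/14,333.58] 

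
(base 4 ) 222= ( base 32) 1A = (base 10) 42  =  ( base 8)52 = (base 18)26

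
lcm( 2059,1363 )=96773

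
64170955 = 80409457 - 16238502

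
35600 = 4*8900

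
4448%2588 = 1860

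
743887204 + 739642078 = 1483529282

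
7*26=182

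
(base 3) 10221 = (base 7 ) 211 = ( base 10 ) 106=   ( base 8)152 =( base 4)1222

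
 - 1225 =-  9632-- 8407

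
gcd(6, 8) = 2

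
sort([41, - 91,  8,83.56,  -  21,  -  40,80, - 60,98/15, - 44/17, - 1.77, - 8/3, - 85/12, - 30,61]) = [ - 91,-60, - 40, - 30,-21,-85/12,  -  8/3,-44/17,  -  1.77, 98/15,8,41,61,80,83.56]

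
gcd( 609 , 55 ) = 1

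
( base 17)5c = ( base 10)97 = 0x61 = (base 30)37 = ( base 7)166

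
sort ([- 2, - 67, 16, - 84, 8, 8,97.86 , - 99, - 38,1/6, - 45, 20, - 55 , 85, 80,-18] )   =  [ - 99 , - 84,- 67, - 55,- 45 , - 38, - 18,  -  2, 1/6, 8,8, 16,20, 80, 85,97.86 ]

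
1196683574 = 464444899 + 732238675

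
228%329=228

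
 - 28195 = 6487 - 34682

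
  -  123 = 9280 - 9403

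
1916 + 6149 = 8065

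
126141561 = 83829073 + 42312488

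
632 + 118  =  750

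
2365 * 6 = 14190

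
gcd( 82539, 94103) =1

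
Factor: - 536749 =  - 536749^1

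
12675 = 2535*5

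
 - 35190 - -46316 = 11126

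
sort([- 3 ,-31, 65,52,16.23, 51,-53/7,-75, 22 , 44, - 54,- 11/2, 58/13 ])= [-75, - 54,- 31, - 53/7, - 11/2, - 3,58/13, 16.23,22 , 44, 51, 52, 65] 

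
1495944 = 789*1896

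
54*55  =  2970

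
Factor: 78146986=2^1*39073493^1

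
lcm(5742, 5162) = 511038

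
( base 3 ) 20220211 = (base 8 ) 11664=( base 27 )6OM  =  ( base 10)5044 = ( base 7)20464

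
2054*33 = 67782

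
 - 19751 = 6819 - 26570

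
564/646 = 282/323 = 0.87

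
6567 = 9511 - 2944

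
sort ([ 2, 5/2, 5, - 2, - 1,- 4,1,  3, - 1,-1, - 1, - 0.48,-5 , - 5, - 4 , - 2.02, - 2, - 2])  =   [ - 5, - 5,  -  4, - 4, - 2.02, - 2, - 2, - 2, - 1, - 1,-1, - 1 , - 0.48,1,2,5/2,3, 5]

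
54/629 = 54/629 = 0.09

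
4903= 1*4903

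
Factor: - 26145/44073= - 35/59 = -5^1*7^1*59^( - 1 ) 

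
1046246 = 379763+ 666483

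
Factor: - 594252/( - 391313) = 612/403 = 2^2*3^2*13^( - 1 )*17^1 * 31^( - 1 ) 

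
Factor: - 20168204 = -2^2*7^2*43^1*2393^1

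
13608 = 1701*8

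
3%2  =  1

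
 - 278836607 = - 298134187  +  19297580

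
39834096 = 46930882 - 7096786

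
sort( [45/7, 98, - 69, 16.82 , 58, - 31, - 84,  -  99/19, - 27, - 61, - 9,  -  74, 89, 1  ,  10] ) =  [  -  84, - 74 ,  -  69, - 61, - 31, - 27, - 9, - 99/19 , 1,45/7, 10,16.82 , 58,89,98]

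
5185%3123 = 2062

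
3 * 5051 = 15153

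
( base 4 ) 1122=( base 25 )3F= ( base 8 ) 132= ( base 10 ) 90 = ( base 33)2O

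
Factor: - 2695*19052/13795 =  - 10269028/2759 = - 2^2* 7^2*11^2*31^( - 1)*89^ (  -  1) * 433^1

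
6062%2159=1744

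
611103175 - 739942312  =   - 128839137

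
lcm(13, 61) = 793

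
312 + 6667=6979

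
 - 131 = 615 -746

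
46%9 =1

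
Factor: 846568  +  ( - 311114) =2^1 * 267727^1= 535454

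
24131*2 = 48262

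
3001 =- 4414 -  -7415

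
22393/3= 22393/3 = 7464.33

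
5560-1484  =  4076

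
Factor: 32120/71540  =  2^1*7^( - 2 )*11^1 =22/49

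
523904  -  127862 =396042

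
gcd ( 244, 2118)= 2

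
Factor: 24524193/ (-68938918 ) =-2^ (  -  1)*3^1* 19^1*31^1*37^(  -  1)*181^(  -  1 )*5147^ ( - 1)*13879^1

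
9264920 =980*9454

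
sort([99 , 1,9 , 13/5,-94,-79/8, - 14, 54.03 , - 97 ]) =[ - 97, - 94, -14 ,-79/8,1,13/5 , 9,  54.03, 99] 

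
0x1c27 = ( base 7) 30004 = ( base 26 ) ah5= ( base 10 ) 7207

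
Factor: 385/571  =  5^1*7^1*11^1*571^( - 1 )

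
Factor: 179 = 179^1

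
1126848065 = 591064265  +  535783800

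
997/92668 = 997/92668 = 0.01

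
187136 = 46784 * 4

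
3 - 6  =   - 3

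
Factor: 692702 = 2^1*19^1  *18229^1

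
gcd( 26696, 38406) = 2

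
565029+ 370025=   935054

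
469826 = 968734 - 498908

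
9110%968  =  398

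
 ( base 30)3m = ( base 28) 40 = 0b1110000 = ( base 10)112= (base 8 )160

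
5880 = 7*840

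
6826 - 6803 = 23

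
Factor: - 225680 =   -  2^4*5^1*7^1  *  13^1*31^1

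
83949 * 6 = 503694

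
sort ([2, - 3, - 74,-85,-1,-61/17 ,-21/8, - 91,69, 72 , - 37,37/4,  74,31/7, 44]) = [-91, - 85, - 74,-37, - 61/17,-3, -21/8, - 1,2,31/7,37/4, 44,69, 72, 74]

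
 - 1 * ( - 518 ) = 518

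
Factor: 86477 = 86477^1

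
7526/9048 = 3763/4524= 0.83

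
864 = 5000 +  - 4136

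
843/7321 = 843/7321= 0.12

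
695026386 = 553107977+141918409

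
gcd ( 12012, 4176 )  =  12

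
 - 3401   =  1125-4526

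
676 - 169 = 507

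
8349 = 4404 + 3945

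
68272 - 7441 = 60831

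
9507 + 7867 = 17374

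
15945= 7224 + 8721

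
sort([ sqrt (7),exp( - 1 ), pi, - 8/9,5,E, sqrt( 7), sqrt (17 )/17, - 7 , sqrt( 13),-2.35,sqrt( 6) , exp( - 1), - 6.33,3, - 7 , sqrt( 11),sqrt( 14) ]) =[ - 7,  -  7, - 6.33, - 2.35, - 8/9 , sqrt( 17)/17,exp(-1),exp( - 1),sqrt( 6 ),  sqrt ( 7), sqrt( 7),E,3 , pi,sqrt(11),sqrt( 13),sqrt(14), 5] 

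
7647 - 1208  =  6439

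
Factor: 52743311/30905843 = 101^1*522211^1*30905843^ ( - 1)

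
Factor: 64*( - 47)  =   - 3008 =- 2^6*47^1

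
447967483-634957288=- 186989805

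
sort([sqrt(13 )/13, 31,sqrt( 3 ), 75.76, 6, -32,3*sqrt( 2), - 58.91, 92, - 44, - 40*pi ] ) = [ - 40*pi , - 58.91, - 44,-32,sqrt(13)/13, sqrt( 3) , 3*sqrt (2 ), 6 , 31, 75.76, 92]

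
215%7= 5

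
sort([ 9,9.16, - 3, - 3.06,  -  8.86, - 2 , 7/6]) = [ - 8.86, - 3.06,-3, - 2,  7/6, 9, 9.16]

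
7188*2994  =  21520872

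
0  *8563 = 0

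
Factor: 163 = 163^1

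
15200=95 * 160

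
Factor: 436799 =11^1 * 39709^1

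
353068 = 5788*61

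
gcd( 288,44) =4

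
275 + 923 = 1198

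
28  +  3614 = 3642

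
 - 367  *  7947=-2916549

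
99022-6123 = 92899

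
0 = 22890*0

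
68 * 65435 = 4449580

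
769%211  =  136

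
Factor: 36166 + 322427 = 3^1*23^1*5197^1 = 358593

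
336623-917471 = -580848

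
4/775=4/775 = 0.01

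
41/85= 41/85 = 0.48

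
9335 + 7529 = 16864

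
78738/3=26246= 26246.00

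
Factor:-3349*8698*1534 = - 44684809468 = - 2^2*13^1*17^1*59^1*197^1*4349^1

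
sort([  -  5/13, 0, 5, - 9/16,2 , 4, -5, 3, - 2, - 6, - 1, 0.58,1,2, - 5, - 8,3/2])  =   [ - 8, - 6, - 5, - 5, - 2, - 1, - 9/16, - 5/13 , 0,0.58  ,  1, 3/2 , 2, 2 , 3, 4,5]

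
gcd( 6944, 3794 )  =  14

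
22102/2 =11051 = 11051.00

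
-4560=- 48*95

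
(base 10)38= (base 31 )17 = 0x26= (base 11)35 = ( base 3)1102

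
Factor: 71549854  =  2^1*3271^1*10937^1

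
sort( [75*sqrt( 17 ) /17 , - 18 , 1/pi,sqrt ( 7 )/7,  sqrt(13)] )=[ - 18, 1/pi, sqrt (7 )/7,sqrt( 13),75*sqrt( 17)/17]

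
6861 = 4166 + 2695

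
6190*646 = 3998740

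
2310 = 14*165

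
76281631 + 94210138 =170491769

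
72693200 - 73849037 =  - 1155837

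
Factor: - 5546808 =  - 2^3*3^2*41^1*1879^1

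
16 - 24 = - 8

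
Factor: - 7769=-17^1 *457^1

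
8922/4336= 2 + 125/2168 =2.06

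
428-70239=-69811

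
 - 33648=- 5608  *6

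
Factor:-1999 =-1999^1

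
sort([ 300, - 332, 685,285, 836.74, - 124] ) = [  -  332  , - 124,285,300, 685,836.74]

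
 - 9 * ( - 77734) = 699606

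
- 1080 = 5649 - 6729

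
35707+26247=61954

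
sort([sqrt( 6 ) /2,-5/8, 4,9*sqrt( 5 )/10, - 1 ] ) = [ - 1, - 5/8,  sqrt( 6) /2,9*sqrt(5) /10 , 4]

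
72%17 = 4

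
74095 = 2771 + 71324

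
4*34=136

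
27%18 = 9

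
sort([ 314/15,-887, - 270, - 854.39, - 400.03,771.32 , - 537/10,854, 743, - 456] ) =[- 887, - 854.39, - 456, - 400.03, - 270 , - 537/10, 314/15,743,771.32,854 ] 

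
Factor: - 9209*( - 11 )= 11^1*9209^1 =101299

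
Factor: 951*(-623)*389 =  - 3^1*7^1*89^1*317^1*389^1= -230471997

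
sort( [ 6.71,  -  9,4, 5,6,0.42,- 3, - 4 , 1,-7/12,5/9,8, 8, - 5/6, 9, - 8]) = [ - 9, - 8, - 4, - 3, - 5/6,-7/12, 0.42,5/9,  1,4,5,  6, 6.71,8, 8,9 ]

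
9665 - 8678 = 987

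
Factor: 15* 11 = 165 =3^1*5^1*11^1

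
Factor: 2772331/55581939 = 3^(-2)*7^(- 1)*882253^(- 1 )*2772331^1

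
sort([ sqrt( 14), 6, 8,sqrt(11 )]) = [ sqrt (11 ),sqrt( 14 ), 6, 8] 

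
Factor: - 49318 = - 2^1*24659^1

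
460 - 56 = 404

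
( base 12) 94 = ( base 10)112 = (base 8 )160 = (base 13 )88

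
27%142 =27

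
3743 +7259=11002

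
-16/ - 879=16/879 = 0.02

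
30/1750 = 3/175 = 0.02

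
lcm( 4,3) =12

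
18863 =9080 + 9783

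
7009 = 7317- 308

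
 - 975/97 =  - 11 + 92/97=- 10.05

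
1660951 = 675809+985142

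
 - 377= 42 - 419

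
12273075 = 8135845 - - 4137230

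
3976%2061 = 1915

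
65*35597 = 2313805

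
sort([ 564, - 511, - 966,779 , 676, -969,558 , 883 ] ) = [-969,-966, - 511, 558,564,676,779, 883]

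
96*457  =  43872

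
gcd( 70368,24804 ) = 12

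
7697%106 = 65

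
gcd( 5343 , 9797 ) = 1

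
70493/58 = 1215+23/58= 1215.40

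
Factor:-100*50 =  - 2^3 *5^4 = -5000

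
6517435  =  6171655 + 345780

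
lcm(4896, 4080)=24480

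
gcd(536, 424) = 8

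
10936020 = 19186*570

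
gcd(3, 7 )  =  1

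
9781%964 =141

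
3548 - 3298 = 250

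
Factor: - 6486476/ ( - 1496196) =1621619/374049 = 3^ ( - 2)*13^( - 1 )*23^ ( - 1)*139^ ( - 1 )*1621619^1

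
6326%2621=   1084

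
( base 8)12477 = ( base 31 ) 5ke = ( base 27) 7CC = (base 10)5439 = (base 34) 4nx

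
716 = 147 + 569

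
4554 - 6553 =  - 1999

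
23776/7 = 23776/7 = 3396.57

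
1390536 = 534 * 2604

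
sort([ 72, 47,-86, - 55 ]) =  [ - 86, - 55,47, 72]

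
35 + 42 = 77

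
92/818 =46/409= 0.11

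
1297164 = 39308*33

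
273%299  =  273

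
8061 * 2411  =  19435071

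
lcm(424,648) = 34344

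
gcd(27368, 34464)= 8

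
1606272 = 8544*188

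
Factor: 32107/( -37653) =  - 3^( - 1 )*7^( - 1)*11^( - 1) * 97^1*163^( - 1)*331^1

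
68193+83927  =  152120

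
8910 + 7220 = 16130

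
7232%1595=852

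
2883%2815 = 68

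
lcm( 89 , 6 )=534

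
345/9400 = 69/1880  =  0.04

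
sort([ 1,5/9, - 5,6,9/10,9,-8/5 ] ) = [ - 5 ,-8/5,  5/9,9/10,1, 6,9]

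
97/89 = 97/89 = 1.09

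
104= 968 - 864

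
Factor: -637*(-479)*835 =254777705 = 5^1*7^2*13^1*167^1*479^1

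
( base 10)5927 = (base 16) 1727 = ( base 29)71B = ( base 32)5P7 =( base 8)13447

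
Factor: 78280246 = 2^1 * 11^1*3558193^1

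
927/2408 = 927/2408 = 0.38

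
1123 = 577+546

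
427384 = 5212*82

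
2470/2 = 1235  =  1235.00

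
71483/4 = 71483/4 = 17870.75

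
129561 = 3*43187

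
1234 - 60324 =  - 59090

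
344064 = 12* 28672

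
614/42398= 307/21199 = 0.01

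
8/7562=4/3781  =  0.00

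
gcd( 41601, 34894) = 1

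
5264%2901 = 2363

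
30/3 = 10 = 10.00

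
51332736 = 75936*676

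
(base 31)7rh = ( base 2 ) 1110110011101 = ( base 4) 1312131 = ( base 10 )7581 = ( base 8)16635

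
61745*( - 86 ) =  - 5310070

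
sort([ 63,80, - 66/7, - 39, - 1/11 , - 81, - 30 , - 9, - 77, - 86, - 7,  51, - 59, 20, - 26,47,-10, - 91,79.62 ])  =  [ - 91, - 86,-81,- 77, - 59, - 39, - 30, - 26 , - 10, - 66/7, - 9,  -  7, -1/11, 20,47, 51,63, 79.62,80 ]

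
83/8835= 83/8835= 0.01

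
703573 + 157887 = 861460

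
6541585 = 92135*71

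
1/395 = 1/395 = 0.00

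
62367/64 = 62367/64 = 974.48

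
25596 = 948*27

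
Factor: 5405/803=5^1*11^( - 1)* 23^1 *47^1*73^( - 1)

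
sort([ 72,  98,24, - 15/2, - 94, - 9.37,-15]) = [ - 94, - 15, - 9.37 , - 15/2,  24, 72,  98]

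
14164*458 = 6487112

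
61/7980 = 61/7980  =  0.01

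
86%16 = 6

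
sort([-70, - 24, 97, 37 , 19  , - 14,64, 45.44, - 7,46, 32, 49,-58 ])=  [  -  70, - 58, - 24, - 14, - 7,19, 32,  37,  45.44,46,  49,64,97]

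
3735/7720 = 747/1544=   0.48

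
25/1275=1/51 = 0.02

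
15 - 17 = - 2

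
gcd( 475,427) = 1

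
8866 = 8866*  1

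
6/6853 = 6/6853= 0.00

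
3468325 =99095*35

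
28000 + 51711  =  79711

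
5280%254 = 200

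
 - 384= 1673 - 2057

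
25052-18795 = 6257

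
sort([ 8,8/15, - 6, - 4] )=[ - 6, - 4, 8/15, 8 ]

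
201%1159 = 201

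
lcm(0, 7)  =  0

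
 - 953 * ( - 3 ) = 2859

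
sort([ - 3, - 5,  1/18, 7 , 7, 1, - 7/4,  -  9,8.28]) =[ - 9,-5, - 3,  -  7/4,1/18,1,7, 7,8.28 ]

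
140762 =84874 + 55888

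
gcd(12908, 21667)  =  461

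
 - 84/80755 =-1 + 80671/80755= - 0.00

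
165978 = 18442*9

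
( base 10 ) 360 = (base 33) AU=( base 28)CO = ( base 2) 101101000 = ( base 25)EA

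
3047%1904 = 1143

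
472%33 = 10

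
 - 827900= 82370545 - 83198445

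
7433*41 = 304753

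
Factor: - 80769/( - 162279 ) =3^( - 1) * 73^( - 1 )*109^1 =109/219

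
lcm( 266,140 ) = 2660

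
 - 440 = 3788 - 4228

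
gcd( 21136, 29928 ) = 8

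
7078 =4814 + 2264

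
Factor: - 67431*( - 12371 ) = 3^1*7^1*  13^2*19^1 * 89^1*139^1=834188901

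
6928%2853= 1222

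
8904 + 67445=76349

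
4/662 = 2/331 = 0.01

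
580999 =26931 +554068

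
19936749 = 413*48273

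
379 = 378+1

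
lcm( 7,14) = 14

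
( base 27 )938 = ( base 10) 6650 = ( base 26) 9lk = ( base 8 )14772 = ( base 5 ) 203100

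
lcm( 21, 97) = 2037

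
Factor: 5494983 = 3^1*13^1*140897^1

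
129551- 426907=-297356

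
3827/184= 20 + 147/184 = 20.80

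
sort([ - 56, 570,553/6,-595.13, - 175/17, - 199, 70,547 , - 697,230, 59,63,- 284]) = [ - 697, -595.13, - 284 , - 199, - 56, - 175/17,59,63,70, 553/6,230 , 547, 570]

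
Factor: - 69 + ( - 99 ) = -2^3*3^1*7^1 = - 168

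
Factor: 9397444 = 2^2*7^1*101^1*3323^1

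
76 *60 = 4560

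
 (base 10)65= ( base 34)1v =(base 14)49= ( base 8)101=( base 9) 72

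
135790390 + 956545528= 1092335918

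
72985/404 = 72985/404 =180.66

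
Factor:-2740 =-2^2*5^1*137^1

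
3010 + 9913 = 12923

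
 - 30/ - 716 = 15/358 = 0.04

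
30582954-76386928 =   -  45803974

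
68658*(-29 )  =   - 1991082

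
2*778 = 1556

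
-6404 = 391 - 6795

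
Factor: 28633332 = 2^2*3^1*7^1 * 13^2*2017^1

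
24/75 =8/25 = 0.32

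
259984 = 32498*8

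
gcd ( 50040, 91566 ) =18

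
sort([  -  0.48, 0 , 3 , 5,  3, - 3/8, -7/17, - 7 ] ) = [ - 7,-0.48,-7/17,- 3/8,0, 3,3 , 5]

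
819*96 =78624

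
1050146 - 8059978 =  - 7009832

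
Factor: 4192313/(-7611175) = -5^(-2 )*11^(-1)*13^( - 1)*449^1*2129^( - 1) * 9337^1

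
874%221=211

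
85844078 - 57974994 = 27869084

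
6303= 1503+4800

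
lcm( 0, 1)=0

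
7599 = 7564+35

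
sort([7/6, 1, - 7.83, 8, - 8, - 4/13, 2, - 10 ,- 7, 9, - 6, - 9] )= [ - 10, - 9, - 8, -7.83, - 7, - 6, - 4/13,1, 7/6, 2, 8, 9]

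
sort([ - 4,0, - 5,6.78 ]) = [ -5, - 4, 0, 6.78 ] 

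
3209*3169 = 10169321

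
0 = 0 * 17803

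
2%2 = 0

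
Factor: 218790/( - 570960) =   -  2^( - 3)*11^1 * 17^1*61^( - 1) = -187/488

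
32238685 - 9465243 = 22773442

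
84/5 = 84/5 = 16.80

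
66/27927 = 22/9309 = 0.00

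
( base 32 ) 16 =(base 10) 38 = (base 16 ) 26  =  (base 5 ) 123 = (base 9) 42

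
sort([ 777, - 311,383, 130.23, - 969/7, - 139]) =[-311,- 139,  -  969/7,130.23, 383,777]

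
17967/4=4491 + 3/4 = 4491.75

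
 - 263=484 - 747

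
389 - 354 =35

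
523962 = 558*939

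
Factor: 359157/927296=2^ (-6)*3^1*19^1*6301^1*14489^( - 1 )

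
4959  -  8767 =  - 3808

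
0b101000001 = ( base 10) 321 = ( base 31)AB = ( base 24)d9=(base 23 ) dm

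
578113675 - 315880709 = 262232966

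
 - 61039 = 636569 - 697608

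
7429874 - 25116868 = - 17686994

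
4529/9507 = 4529/9507 = 0.48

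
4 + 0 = 4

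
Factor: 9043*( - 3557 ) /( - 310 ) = 2^ ( - 1 )*5^ ( - 1 ) * 31^ ( - 1 )*3557^1 * 9043^1= 32165951/310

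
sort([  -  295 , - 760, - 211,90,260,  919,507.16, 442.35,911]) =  [-760, - 295,-211, 90,260,  442.35,507.16, 911, 919 ]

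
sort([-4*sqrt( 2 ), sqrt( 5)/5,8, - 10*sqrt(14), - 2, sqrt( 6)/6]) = [  -  10*sqrt(14) ,-4 *sqrt( 2),-2,sqrt( 6)/6,sqrt(5)/5,8]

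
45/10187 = 45/10187 = 0.00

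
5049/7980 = 1683/2660= 0.63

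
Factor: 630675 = 3^2*5^2*2803^1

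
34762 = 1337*26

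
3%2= 1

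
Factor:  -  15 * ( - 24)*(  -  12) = -2^5 * 3^3 * 5^1 = - 4320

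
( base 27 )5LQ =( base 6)31342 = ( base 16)108E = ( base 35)3g3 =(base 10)4238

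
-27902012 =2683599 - 30585611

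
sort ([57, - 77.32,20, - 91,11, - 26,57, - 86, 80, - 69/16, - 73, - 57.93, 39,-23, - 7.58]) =[ - 91 , - 86,-77.32,  -  73 , - 57.93, - 26,-23, - 7.58,-69/16,11,  20, 39, 57 , 57 , 80] 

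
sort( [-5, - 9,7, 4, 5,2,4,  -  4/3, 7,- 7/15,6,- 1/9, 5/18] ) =[-9,  -  5,-4/3, - 7/15,-1/9, 5/18, 2,4, 4, 5,6 , 7, 7 ]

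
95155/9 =10572 + 7/9 = 10572.78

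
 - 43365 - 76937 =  - 120302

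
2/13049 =2/13049 = 0.00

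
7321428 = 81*90388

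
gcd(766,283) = 1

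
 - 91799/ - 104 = 882 + 71/104 = 882.68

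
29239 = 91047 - 61808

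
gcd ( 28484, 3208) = 4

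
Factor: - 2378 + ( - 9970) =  - 2^2*3^2*7^3 = - 12348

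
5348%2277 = 794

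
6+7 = 13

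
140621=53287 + 87334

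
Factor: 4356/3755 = 2^2*3^2*5^( - 1) * 11^2*751^( - 1 )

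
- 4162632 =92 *( - 45246 )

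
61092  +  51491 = 112583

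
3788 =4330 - 542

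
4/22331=4/22331 = 0.00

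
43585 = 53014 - 9429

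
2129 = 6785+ - 4656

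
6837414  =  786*8699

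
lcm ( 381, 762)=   762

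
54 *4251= 229554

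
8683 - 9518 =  - 835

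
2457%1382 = 1075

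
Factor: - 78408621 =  - 3^3*547^1*5309^1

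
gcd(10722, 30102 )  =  6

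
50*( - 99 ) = -4950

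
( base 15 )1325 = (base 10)4085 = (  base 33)3OQ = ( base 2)111111110101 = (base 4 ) 333311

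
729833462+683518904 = 1413352366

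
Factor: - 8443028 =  - 2^2*11^1  *311^1 *617^1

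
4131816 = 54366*76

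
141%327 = 141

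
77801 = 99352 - 21551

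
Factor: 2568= 2^3 *3^1*107^1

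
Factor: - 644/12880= - 2^( - 2)*5^( - 1) = - 1/20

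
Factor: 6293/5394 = 7/6=2^( - 1 )*3^(- 1)*7^1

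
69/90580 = 69/90580 = 0.00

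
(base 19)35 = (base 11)57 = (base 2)111110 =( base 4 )332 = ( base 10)62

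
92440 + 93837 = 186277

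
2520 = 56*45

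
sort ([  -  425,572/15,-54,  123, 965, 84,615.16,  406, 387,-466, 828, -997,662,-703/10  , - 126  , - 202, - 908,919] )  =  [ - 997, - 908,-466 , - 425, - 202,-126, - 703/10,-54,572/15,84,123,387,406, 615.16,  662,828, 919,965 ] 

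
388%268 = 120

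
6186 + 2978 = 9164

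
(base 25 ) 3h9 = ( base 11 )180a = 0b100100000101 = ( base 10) 2309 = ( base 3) 10011112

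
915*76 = 69540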